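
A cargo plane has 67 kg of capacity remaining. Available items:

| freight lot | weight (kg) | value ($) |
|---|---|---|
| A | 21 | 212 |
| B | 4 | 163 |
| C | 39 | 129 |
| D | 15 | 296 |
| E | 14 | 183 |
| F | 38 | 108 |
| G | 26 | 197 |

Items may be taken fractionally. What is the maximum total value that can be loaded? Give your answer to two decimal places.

952.50

Order: B (163/4=40.75) > D (296/15=19.73) > E (183/14=13.07) > A (212/21=10.10) > G (197/26=7.58) > C (129/39=3.31) > F (108/38=2.84)
Fill: take B (4 @ 163) → take D (15 @ 296) → take E (14 @ 183) → take A (21 @ 212) → take 13/26 of G → 98.50; 67/67 used.
Total value = 952.50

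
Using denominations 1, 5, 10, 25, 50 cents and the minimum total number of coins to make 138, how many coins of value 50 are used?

2

Greedy: take as many of the largest coin as possible, then repeat with the remainder.
138 = 2×50 + 1×25 + 1×10 + 3×1
Count of 50: 2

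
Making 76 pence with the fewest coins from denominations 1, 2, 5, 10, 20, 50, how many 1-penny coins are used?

1

76 = 1×50 + 1×20 + 1×5 + 1×1
Count of 1: 1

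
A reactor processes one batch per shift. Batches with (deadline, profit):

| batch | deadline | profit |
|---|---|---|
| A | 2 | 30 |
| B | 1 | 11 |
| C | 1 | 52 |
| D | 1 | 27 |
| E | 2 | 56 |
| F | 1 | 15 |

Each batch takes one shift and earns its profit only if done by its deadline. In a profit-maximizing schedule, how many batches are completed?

2

Take jobs in profit order; each goes to the latest open slot no later than its deadline.
By profit: E(d2,56), C(d1,52), A(d2,30), D(d1,27), F(d1,15), B(d1,11)
E→slot 2; C→slot 1; A skipped; D skipped; F skipped; B skipped.
2 of 6 scheduled.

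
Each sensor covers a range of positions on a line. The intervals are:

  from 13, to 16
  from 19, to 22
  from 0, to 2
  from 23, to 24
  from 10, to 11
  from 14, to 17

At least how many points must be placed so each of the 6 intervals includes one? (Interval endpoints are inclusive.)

Sorted: [0,2] [10,11] [13,16] [14,17] [19,22] [23,24]
{[0,2]} hit by 2; {[10,11]} hit by 11; {[13,16],[14,17]} hit by 16; {[19,22]} hit by 22; {[23,24]} hit by 24.
Points: 2, 11, 16, 22, 24 (5 total).

5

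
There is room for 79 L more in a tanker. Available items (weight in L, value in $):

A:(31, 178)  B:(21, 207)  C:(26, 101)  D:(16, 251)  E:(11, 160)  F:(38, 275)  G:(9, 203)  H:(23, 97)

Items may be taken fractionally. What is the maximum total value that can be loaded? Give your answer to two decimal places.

980.21

Order: G (203/9=22.56) > D (251/16=15.69) > E (160/11=14.55) > B (207/21=9.86) > F (275/38=7.24) > A (178/31=5.74) > H (97/23=4.22) > C (101/26=3.88)
Fill: take G (9 @ 203) → take D (16 @ 251) → take E (11 @ 160) → take B (21 @ 207) → take 22/38 of F → 159.21; 79/79 used.
Total value = 980.21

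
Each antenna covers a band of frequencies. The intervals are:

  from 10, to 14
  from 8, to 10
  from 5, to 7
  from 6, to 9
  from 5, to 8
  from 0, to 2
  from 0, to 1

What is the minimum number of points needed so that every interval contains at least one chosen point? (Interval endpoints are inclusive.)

3

By right end: [0,1]  [0,2]  [5,7]  [5,8]  [6,9]  [8,10]  [10,14]
[0,1] uncovered → point at 1; [5,7] uncovered → point at 7; [8,10] uncovered → point at 10.
Points: 1, 7, 10 (3 total).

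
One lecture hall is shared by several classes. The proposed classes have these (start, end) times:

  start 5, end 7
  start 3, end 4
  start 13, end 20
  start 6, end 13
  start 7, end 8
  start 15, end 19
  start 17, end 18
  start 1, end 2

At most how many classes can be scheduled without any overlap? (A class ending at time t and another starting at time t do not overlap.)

5

Order by finish time; keep every interval that doesn't clash with the previous kept one.
Sorted by end: (1,2)  (3,4)  (5,7)  (7,8)  (6,13)  (17,18)  (15,19)  (13,20)
take (1,2); take (3,4); take (5,7); take (7,8); take (17,18); skip (15,19).
Selected 5 classes.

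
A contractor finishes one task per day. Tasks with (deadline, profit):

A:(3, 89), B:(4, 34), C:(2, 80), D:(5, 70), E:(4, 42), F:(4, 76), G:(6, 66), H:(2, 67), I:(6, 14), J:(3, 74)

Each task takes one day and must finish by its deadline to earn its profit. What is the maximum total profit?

Sort by profit descending; place each in the latest free slot ≤ its deadline.
By profit: A(d3,89), C(d2,80), F(d4,76), J(d3,74), D(d5,70), H(d2,67), G(d6,66), E(d4,42), B(d4,34), I(d6,14)
A→slot 3; C→slot 2; F→slot 4; J→slot 1; D→slot 5; H skipped; G→slot 6; E skipped; B skipped; I skipped.
Profit = 74 + 80 + 89 + 76 + 70 + 66 = 455

455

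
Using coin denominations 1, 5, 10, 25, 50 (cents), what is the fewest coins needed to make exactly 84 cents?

7

Greedy: take as many of the largest coin as possible, then repeat with the remainder.
84 = 1×50 + 1×25 + 1×5 + 4×1
Total coins = 1 + 1 + 1 + 4 = 7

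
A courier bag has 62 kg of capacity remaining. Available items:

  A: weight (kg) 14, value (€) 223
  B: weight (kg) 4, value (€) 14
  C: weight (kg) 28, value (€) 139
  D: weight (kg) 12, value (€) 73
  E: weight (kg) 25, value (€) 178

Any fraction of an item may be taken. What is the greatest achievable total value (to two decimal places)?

528.61

Sort by value per unit weight and fill in that order.
Ratios (sorted): A 15.93, E 7.12, D 6.08, C 4.96, B 3.50
take A (14 @ 223); take E (25 @ 178); take D (12 @ 73); take 11/28 of C → 54.61. Capacity used 62/62.
Total value = 528.61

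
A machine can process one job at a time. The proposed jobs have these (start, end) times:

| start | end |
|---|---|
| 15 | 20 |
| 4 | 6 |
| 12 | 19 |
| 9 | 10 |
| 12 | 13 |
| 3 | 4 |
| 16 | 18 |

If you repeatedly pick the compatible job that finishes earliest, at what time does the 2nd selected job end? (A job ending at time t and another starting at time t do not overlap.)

6

Greedy by earliest finish: after sorting by end time, pick each interval compatible with the last pick.
Sorted by end: (3,4)  (4,6)  (9,10)  (12,13)  (16,18)  (12,19)  (15,20)
take (3,4); take (4,6); take (9,10); take (12,13); take (16,18); skip (12,19); skip (15,20).
Selected: (3,4) (4,6) (9,10) (12,13) (16,18)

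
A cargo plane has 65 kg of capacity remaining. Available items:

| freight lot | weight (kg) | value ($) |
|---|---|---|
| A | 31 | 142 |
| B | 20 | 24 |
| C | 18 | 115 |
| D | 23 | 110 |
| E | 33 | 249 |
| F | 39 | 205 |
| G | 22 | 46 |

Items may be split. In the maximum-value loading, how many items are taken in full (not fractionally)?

2

Greedy by value/weight ratio, highest first.
Ratios (sorted): E 7.55, C 6.39, F 5.26, D 4.78, A 4.58, G 2.09, B 1.20
take E (33 @ 249); take C (18 @ 115); take 14/39 of F → 73.59. Capacity used 65/65.
2 item(s) taken whole; one partial (take 14/39 of F).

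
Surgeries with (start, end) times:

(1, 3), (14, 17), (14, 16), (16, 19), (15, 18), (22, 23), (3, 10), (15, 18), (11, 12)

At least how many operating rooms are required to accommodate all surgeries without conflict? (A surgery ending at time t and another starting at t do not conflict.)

4

Count concurrent intervals with a sweep; the peak is the room count.
starts: [1, 3, 11, 14, 14, 15, 15, 16, 22]
ends:   [3, 10, 12, 16, 17, 18, 18, 19, 23]
s1→1 e3→0 s3→1 e10→0 s11→1 e12→0 s14→1 s14→2 s15→3 s15→4  — peak 4.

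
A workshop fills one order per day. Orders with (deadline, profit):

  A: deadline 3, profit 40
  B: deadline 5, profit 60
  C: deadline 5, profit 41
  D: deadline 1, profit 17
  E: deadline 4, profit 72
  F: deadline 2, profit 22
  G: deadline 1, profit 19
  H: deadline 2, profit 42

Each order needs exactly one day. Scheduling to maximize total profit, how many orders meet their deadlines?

Take jobs in profit order; each goes to the latest open slot no later than its deadline.
Profit order: E=72 B=60 H=42 C=41 A=40 F=22 G=19 D=17
Assign: E→slot 4, B→slot 5, H→slot 2, C→slot 3, A→slot 1, F skipped, G skipped, D skipped.
Slots: [1:A] [2:H] [3:C] [4:E] [5:B]
5 of 8 scheduled.

5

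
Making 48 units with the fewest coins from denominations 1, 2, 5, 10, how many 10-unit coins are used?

4

Greedy: take as many of the largest coin as possible, then repeat with the remainder.
48 − 4×10→8 − 1×5→3 − 1×2→1 − 1×1→0
Count of 10: 4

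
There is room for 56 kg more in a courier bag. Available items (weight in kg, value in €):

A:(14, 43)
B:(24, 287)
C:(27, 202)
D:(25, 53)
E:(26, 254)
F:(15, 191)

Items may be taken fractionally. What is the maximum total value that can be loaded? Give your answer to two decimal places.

Ratios (sorted): F 12.73, B 11.96, E 9.77, C 7.48, A 3.07, D 2.12
take F (15 @ 191); take B (24 @ 287); take 17/26 of E → 166.08. Capacity used 56/56.
Total value = 644.08

644.08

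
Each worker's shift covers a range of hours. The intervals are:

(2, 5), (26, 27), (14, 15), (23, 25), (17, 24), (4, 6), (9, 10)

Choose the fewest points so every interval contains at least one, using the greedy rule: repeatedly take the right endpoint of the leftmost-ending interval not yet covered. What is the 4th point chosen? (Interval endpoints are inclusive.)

24

Process intervals by earliest right end; each time one isn't hit yet, stab at its right endpoint.
By right end: [2,5]  [4,6]  [9,10]  [14,15]  [17,24]  [23,25]  [26,27]
[2,5] uncovered → point at 5; [9,10] uncovered → point at 10; [14,15] uncovered → point at 15; [17,24] uncovered → point at 24; [26,27] uncovered → point at 27.
Points: 5, 10, 15, 24, 27 (5 total).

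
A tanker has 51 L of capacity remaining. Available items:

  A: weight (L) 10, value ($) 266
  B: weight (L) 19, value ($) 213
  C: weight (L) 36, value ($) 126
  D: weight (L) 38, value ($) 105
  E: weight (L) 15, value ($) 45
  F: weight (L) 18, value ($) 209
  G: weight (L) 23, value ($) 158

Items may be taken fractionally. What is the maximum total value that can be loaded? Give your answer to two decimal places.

715.48

Order: A (266/10=26.60) > F (209/18=11.61) > B (213/19=11.21) > G (158/23=6.87) > C (126/36=3.50) > E (45/15=3.00) > D (105/38=2.76)
Fill: take A (10 @ 266) → take F (18 @ 209) → take B (19 @ 213) → take 4/23 of G → 27.48; 51/51 used.
Total value = 715.48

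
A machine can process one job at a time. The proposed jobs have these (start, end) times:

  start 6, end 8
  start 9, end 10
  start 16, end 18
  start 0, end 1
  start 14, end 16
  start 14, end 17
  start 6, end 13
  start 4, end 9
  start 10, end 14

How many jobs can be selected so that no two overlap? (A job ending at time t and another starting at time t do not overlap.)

6

By end time: (0,1), (6,8), (4,9), (9,10), (6,13), (10,14), (14,16), (14,17), (16,18).
Pick (0,1); next start ≥ 1 → (6,8); next start ≥ 8 → (9,10); next start ≥ 10 → (10,14); next start ≥ 14 → (14,16); next start ≥ 16 → (16,18).
Selected 6 jobs.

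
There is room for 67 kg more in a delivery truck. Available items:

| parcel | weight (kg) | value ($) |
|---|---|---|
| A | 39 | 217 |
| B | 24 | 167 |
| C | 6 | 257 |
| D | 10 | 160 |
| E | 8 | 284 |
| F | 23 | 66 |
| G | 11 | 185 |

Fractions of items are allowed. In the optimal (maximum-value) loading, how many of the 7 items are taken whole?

5

Greedy by value/weight ratio, highest first.
Ratios (sorted): C 42.83, E 35.50, G 16.82, D 16.00, B 6.96, A 5.56, F 2.87
take C (6 @ 257); take E (8 @ 284); take G (11 @ 185); take D (10 @ 160); take B (24 @ 167); take 8/39 of A → 44.51. Capacity used 67/67.
5 item(s) taken whole; one partial (take 8/39 of A).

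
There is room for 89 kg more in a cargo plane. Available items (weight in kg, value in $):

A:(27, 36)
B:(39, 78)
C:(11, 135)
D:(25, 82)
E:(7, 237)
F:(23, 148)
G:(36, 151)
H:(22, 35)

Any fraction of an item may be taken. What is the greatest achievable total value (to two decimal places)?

710.36

Ratios (sorted): E 33.86, C 12.27, F 6.43, G 4.19, D 3.28, B 2.00, H 1.59, A 1.33
take E (7 @ 237); take C (11 @ 135); take F (23 @ 148); take G (36 @ 151); take 12/25 of D → 39.36. Capacity used 89/89.
Total value = 710.36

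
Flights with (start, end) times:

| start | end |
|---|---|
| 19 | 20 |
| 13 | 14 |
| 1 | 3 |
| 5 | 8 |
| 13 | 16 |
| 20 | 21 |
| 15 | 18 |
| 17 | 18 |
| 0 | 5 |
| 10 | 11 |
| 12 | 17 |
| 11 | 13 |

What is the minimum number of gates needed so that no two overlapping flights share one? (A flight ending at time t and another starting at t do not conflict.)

Events (time:±→running): 0:+→1 1:+→2 3:-→1 5:-→0 5:+→1 8:-→0 10:+→1 11:-→0 11:+→1 12:+→2 13:-→1 13:+→2 13:+→3 … peak 3.

3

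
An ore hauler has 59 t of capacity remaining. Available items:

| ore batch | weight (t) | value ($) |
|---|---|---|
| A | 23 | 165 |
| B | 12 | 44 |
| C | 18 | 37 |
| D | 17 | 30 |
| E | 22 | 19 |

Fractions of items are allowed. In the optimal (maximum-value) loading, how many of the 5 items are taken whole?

3

Ratios (sorted): A 7.17, B 3.67, C 2.06, D 1.76, E 0.86
take A (23 @ 165); take B (12 @ 44); take C (18 @ 37); take 6/17 of D → 10.59. Capacity used 59/59.
3 item(s) taken whole; one partial (take 6/17 of D).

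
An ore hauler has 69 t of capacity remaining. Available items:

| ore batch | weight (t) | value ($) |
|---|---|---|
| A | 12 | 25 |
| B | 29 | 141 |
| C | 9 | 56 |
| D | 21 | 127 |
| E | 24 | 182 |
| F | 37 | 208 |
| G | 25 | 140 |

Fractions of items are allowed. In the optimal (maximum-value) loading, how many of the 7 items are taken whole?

Order: E (182/24=7.58) > C (56/9=6.22) > D (127/21=6.05) > F (208/37=5.62) > G (140/25=5.60) > B (141/29=4.86) > A (25/12=2.08)
Fill: take E (24 @ 182) → take C (9 @ 56) → take D (21 @ 127) → take 15/37 of F → 84.32; 69/69 used.
3 item(s) taken whole; one partial (take 15/37 of F).

3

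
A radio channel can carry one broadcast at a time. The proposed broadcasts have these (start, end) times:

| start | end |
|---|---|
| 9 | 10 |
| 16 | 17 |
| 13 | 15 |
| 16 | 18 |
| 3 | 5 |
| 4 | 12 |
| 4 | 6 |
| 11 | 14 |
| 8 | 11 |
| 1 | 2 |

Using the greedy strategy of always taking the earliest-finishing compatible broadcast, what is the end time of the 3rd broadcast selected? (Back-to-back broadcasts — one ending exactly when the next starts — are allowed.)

10

Order by finish time; keep every interval that doesn't clash with the previous kept one.
By end time: (1,2), (3,5), (4,6), (9,10), (8,11), (4,12), (11,14), (13,15), (16,17), (16,18).
Pick (1,2); next start ≥ 2 → (3,5); next start ≥ 5 → (9,10); next start ≥ 10 → (11,14); next start ≥ 14 → (16,17).
Selected: (1,2) (3,5) (9,10) (11,14) (16,17)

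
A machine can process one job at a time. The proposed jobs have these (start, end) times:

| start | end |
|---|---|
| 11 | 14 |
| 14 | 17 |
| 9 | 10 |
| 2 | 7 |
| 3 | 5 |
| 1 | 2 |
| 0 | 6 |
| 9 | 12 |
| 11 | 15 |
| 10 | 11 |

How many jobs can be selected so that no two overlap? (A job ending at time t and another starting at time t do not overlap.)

Greedy by earliest finish: after sorting by end time, pick each interval compatible with the last pick.
By end time: (1,2), (3,5), (0,6), (2,7), (9,10), (10,11), (9,12), (11,14), (11,15), (14,17).
Pick (1,2); next start ≥ 2 → (3,5); next start ≥ 5 → (9,10); next start ≥ 10 → (10,11); next start ≥ 11 → (11,14); next start ≥ 14 → (14,17).
Selected 6 jobs.

6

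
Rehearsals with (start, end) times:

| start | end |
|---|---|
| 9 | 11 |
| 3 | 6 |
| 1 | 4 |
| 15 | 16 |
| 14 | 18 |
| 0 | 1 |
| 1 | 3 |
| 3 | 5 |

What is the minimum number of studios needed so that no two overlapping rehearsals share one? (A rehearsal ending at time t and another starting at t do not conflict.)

The answer is the maximum number of intervals overlapping at any instant.
Events (time:±→running): 0:+→1 1:-→0 1:+→1 1:+→2 3:-→1 3:+→2 3:+→3 … peak 3.

3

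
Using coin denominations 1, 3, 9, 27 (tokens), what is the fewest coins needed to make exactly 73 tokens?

73 = 2×27 + 2×9 + 1×1
Total coins = 2 + 2 + 1 = 5

5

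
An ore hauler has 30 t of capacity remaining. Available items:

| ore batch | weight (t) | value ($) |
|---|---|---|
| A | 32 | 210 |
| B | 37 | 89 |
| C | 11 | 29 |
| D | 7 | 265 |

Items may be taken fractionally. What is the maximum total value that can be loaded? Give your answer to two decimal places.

415.94

Greedy by value/weight ratio, highest first.
Ratios (sorted): D 37.86, A 6.56, C 2.64, B 2.41
take D (7 @ 265); take 23/32 of A → 150.94. Capacity used 30/30.
Total value = 415.94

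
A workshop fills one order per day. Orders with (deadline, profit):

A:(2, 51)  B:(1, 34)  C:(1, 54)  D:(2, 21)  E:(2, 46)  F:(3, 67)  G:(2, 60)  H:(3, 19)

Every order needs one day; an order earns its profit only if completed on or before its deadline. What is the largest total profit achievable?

Profit order: F=67 G=60 C=54 A=51 E=46 B=34 D=21 H=19
Assign: F→slot 3, G→slot 2, C→slot 1, A skipped, E skipped, B skipped, D skipped, H skipped.
Slots: [1:C] [2:G] [3:F]
Profit = 54 + 60 + 67 = 181

181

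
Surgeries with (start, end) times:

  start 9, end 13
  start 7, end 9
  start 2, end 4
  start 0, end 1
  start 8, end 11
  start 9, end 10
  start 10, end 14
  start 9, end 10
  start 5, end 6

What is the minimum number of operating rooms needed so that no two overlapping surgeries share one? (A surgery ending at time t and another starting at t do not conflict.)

4

Count concurrent intervals with a sweep; the peak is the room count.
Events (time:±→running): 0:+→1 1:-→0 2:+→1 4:-→0 5:+→1 6:-→0 7:+→1 8:+→2 9:-→1 9:+→2 9:+→3 9:+→4 … peak 4.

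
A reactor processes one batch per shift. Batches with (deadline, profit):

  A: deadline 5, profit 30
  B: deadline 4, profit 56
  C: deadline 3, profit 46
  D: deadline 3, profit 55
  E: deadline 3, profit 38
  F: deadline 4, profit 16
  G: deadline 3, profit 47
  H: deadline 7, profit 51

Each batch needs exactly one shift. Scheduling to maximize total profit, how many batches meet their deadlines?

Sort by profit descending; place each in the latest free slot ≤ its deadline.
By profit: B(d4,56), D(d3,55), H(d7,51), G(d3,47), C(d3,46), E(d3,38), A(d5,30), F(d4,16)
B→slot 4; D→slot 3; H→slot 7; G→slot 2; C→slot 1; E skipped; A→slot 5; F skipped.
6 of 8 scheduled.

6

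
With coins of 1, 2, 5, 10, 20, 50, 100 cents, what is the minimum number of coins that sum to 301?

Use the largest denomination that fits, subtract, and repeat.
301 = 3×100 + 1×1
Total coins = 3 + 1 = 4

4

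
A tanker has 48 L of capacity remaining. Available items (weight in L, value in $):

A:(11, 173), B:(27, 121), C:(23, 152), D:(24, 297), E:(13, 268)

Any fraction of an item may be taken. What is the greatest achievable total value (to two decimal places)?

Sort by value per unit weight and fill in that order.
Order: E (268/13=20.62) > A (173/11=15.73) > D (297/24=12.38) > C (152/23=6.61) > B (121/27=4.48)
Fill: take E (13 @ 268) → take A (11 @ 173) → take D (24 @ 297); 48/48 used.
Total value = 738.00

738.00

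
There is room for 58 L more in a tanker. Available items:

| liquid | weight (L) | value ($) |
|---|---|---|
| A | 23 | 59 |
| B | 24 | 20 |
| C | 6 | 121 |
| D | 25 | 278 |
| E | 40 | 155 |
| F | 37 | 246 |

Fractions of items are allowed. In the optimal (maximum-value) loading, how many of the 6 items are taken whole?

Sort by value per unit weight and fill in that order.
Order: C (121/6=20.17) > D (278/25=11.12) > F (246/37=6.65) > E (155/40=3.88) > A (59/23=2.57) > B (20/24=0.83)
Fill: take C (6 @ 121) → take D (25 @ 278) → take 27/37 of F → 179.51; 58/58 used.
2 item(s) taken whole; one partial (take 27/37 of F).

2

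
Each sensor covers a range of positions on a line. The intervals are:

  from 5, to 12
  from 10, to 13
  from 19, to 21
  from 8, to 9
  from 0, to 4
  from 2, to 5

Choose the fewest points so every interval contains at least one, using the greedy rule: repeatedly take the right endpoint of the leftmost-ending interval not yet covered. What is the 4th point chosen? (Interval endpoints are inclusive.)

Sort by right endpoint; whenever an interval is uncovered, place a point at its right end.
Sorted: [0,4] [2,5] [8,9] [5,12] [10,13] [19,21]
{[0,4],[2,5]} hit by 4; {[8,9],[5,12]} hit by 9; {[10,13]} hit by 13; {[19,21]} hit by 21.
Points: 4, 9, 13, 21 (4 total).

21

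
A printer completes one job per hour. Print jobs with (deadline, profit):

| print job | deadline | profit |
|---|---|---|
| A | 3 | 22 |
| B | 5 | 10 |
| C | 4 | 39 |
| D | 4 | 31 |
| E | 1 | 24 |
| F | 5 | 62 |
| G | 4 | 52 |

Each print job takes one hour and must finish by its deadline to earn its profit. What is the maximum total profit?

208

Take jobs in profit order; each goes to the latest open slot no later than its deadline.
By profit: F(d5,62), G(d4,52), C(d4,39), D(d4,31), E(d1,24), A(d3,22), B(d5,10)
F→slot 5; G→slot 4; C→slot 3; D→slot 2; E→slot 1; A skipped; B skipped.
Profit = 24 + 31 + 39 + 52 + 62 = 208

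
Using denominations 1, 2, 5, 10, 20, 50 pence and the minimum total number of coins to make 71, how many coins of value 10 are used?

Greedy: take as many of the largest coin as possible, then repeat with the remainder.
71 − 1×50→21 − 1×20→1 − 1×1→0
Count of 10: 0

0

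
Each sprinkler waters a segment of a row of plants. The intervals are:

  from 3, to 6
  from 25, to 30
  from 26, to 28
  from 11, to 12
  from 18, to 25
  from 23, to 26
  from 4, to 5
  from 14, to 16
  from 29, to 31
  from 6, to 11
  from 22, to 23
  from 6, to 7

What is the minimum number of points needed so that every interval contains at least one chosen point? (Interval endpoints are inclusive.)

Process intervals by earliest right end; each time one isn't hit yet, stab at its right endpoint.
Sorted: [4,5] [3,6] [6,7] [6,11] [11,12] [14,16] [22,23] [18,25] [23,26] [26,28] [25,30] [29,31]
{[4,5],[3,6]} hit by 5; {[6,7],[6,11]} hit by 7; {[11,12]} hit by 12; {[14,16]} hit by 16; {[22,23],[18,25],[23,26]} hit by 23; {[26,28],[25,30]} hit by 28; {[29,31]} hit by 31.
Points: 5, 7, 12, 16, 23, 28, 31 (7 total).

7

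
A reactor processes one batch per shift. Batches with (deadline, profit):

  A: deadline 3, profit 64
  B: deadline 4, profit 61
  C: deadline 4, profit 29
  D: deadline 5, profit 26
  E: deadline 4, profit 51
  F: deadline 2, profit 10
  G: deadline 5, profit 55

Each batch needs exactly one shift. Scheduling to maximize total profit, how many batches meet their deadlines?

5

Take jobs in profit order; each goes to the latest open slot no later than its deadline.
Profit order: A=64 B=61 G=55 E=51 C=29 D=26 F=10
Assign: A→slot 3, B→slot 4, G→slot 5, E→slot 2, C→slot 1, D skipped, F skipped.
Slots: [1:C] [2:E] [3:A] [4:B] [5:G]
5 of 7 scheduled.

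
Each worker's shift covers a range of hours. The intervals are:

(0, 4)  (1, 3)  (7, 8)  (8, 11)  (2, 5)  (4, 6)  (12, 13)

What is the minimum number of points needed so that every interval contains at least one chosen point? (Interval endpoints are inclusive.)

4

Process intervals by earliest right end; each time one isn't hit yet, stab at its right endpoint.
Sorted: [1,3] [0,4] [2,5] [4,6] [7,8] [8,11] [12,13]
{[1,3],[0,4],[2,5]} hit by 3; {[4,6]} hit by 6; {[7,8],[8,11]} hit by 8; {[12,13]} hit by 13.
Points: 3, 6, 8, 13 (4 total).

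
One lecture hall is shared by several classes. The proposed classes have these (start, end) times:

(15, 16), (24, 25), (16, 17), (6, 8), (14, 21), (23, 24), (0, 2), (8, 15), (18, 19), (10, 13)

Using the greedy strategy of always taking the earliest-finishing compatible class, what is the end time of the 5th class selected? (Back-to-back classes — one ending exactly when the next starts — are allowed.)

By end time: (0,2), (6,8), (10,13), (8,15), (15,16), (16,17), (18,19), (14,21), (23,24), (24,25).
Pick (0,2); next start ≥ 2 → (6,8); next start ≥ 8 → (10,13); next start ≥ 13 → (15,16); next start ≥ 16 → (16,17); next start ≥ 17 → (18,19); next start ≥ 19 → (23,24); next start ≥ 24 → (24,25).
Selected: (0,2) (6,8) (10,13) (15,16) (16,17) (18,19) (23,24) (24,25)

17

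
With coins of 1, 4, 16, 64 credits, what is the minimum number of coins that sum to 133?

Greedy: take as many of the largest coin as possible, then repeat with the remainder.
133 = 2×64 + 1×4 + 1×1
Total coins = 2 + 1 + 1 = 4

4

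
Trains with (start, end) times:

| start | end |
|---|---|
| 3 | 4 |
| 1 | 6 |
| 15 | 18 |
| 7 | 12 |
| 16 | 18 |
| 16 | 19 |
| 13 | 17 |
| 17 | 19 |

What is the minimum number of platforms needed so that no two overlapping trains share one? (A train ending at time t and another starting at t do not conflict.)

4

Count concurrent intervals with a sweep; the peak is the room count.
starts: [1, 3, 7, 13, 15, 16, 16, 17]
ends:   [4, 6, 12, 17, 18, 18, 19, 19]
s1→1 s3→2 e4→1 e6→0 s7→1 e12→0 s13→1 s15→2 s16→3 s16→4  — peak 4.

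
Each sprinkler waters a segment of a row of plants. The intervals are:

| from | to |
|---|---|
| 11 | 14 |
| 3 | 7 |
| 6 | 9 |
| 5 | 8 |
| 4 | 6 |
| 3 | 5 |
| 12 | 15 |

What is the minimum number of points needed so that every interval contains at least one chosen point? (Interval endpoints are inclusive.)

3

Process intervals by earliest right end; each time one isn't hit yet, stab at its right endpoint.
Sorted: [3,5] [4,6] [3,7] [5,8] [6,9] [11,14] [12,15]
{[3,5],[4,6],[3,7],[5,8]} hit by 5; {[6,9]} hit by 9; {[11,14],[12,15]} hit by 14.
Points: 5, 9, 14 (3 total).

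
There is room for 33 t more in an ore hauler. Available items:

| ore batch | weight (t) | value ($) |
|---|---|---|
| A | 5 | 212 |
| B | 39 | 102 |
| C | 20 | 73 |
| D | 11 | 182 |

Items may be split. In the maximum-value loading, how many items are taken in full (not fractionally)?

Order: A (212/5=42.40) > D (182/11=16.55) > C (73/20=3.65) > B (102/39=2.62)
Fill: take A (5 @ 212) → take D (11 @ 182) → take 17/20 of C → 62.05; 33/33 used.
2 item(s) taken whole; one partial (take 17/20 of C).

2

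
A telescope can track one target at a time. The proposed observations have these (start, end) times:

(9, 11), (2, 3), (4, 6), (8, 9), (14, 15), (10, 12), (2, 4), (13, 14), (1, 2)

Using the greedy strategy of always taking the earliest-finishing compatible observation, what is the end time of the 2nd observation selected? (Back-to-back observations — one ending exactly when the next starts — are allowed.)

Greedy by earliest finish: after sorting by end time, pick each interval compatible with the last pick.
Sorted by end: (1,2)  (2,3)  (2,4)  (4,6)  (8,9)  (9,11)  (10,12)  (13,14)  (14,15)
take (1,2); take (2,3); take (4,6); take (8,9); take (9,11); take (13,14); take (14,15).
Selected: (1,2) (2,3) (4,6) (8,9) (9,11) (13,14) (14,15)

3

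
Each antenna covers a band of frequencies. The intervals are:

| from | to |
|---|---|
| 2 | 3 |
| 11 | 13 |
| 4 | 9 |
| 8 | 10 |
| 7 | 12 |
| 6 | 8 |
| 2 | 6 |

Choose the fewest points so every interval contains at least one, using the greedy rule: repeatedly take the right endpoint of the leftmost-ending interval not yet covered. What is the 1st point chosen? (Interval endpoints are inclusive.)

Sorted: [2,3] [2,6] [6,8] [4,9] [8,10] [7,12] [11,13]
{[2,3],[2,6]} hit by 3; {[6,8],[4,9],[8,10],[7,12]} hit by 8; {[11,13]} hit by 13.
Points: 3, 8, 13 (3 total).

3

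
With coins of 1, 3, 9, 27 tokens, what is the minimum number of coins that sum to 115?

Use the largest denomination that fits, subtract, and repeat.
115 = 4×27 + 2×3 + 1×1
Total coins = 4 + 2 + 1 = 7

7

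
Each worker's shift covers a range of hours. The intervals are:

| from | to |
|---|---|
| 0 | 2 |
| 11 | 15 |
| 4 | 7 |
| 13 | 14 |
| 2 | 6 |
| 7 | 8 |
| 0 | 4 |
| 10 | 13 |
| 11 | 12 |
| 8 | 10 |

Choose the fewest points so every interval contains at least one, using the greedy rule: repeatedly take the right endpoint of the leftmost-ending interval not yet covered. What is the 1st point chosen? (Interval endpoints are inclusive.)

Process intervals by earliest right end; each time one isn't hit yet, stab at its right endpoint.
Sorted: [0,2] [0,4] [2,6] [4,7] [7,8] [8,10] [11,12] [10,13] [13,14] [11,15]
{[0,2],[0,4],[2,6]} hit by 2; {[4,7],[7,8]} hit by 7; {[8,10]} hit by 10; {[11,12],[10,13]} hit by 12; {[13,14],[11,15]} hit by 14.
Points: 2, 7, 10, 12, 14 (5 total).

2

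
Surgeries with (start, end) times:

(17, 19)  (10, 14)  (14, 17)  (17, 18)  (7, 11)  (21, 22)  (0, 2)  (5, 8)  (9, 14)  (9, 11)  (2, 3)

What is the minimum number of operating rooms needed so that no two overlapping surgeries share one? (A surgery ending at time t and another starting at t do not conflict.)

Events (time:±→running): 0:+→1 2:-→0 2:+→1 3:-→0 5:+→1 7:+→2 8:-→1 9:+→2 9:+→3 10:+→4 … peak 4.

4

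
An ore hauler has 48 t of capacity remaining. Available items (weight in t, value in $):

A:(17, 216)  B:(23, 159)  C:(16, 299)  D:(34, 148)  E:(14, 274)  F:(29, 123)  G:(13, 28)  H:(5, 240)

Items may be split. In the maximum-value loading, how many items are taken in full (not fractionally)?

3

Order: H (240/5=48.00) > E (274/14=19.57) > C (299/16=18.69) > A (216/17=12.71) > B (159/23=6.91) > D (148/34=4.35) > F (123/29=4.24) > G (28/13=2.15)
Fill: take H (5 @ 240) → take E (14 @ 274) → take C (16 @ 299) → take 13/17 of A → 165.18; 48/48 used.
3 item(s) taken whole; one partial (take 13/17 of A).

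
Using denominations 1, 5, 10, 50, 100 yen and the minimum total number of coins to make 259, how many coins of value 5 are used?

Use the largest denomination that fits, subtract, and repeat.
259 − 2×100→59 − 1×50→9 − 1×5→4 − 4×1→0
Count of 5: 1

1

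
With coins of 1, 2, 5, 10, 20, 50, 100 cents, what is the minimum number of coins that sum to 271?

271 − 2×100→71 − 1×50→21 − 1×20→1 − 1×1→0
Total coins = 2 + 1 + 1 + 1 = 5

5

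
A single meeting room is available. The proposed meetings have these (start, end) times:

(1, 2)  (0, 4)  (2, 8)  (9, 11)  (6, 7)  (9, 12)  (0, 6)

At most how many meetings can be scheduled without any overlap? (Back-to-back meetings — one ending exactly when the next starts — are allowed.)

Sort by end time and greedily take each interval whose start is ≥ the last chosen end.
By end time: (1,2), (0,4), (0,6), (6,7), (2,8), (9,11), (9,12).
Pick (1,2); next start ≥ 2 → (6,7); next start ≥ 7 → (9,11).
Selected 3 meetings.

3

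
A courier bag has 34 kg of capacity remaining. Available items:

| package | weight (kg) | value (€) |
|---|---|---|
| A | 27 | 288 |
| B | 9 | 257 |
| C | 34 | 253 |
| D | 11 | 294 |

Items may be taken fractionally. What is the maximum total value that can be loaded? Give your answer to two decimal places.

700.33

Ratios (sorted): B 28.56, D 26.73, A 10.67, C 7.44
take B (9 @ 257); take D (11 @ 294); take 14/27 of A → 149.33. Capacity used 34/34.
Total value = 700.33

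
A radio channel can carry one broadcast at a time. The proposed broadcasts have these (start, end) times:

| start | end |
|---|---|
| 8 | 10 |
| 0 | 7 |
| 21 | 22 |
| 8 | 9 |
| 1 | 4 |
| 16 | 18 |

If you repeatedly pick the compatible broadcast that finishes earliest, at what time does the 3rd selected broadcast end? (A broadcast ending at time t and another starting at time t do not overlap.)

Order by finish time; keep every interval that doesn't clash with the previous kept one.
Sorted by end: (1,4)  (0,7)  (8,9)  (8,10)  (16,18)  (21,22)
take (1,4); take (8,9); take (16,18); take (21,22).
Selected: (1,4) (8,9) (16,18) (21,22)

18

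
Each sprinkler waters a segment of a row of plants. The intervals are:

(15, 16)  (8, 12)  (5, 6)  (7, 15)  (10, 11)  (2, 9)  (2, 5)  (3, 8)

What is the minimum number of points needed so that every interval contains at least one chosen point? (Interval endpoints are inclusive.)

3

Sort by right endpoint; whenever an interval is uncovered, place a point at its right end.
By right end: [2,5]  [5,6]  [3,8]  [2,9]  [10,11]  [8,12]  [7,15]  [15,16]
[2,5] uncovered → point at 5; [10,11] uncovered → point at 11; [15,16] uncovered → point at 16.
Points: 5, 11, 16 (3 total).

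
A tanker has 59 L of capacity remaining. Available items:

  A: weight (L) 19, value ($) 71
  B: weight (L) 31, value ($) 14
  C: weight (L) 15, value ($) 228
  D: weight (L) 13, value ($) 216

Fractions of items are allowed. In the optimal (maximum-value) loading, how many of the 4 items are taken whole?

3

Greedy by value/weight ratio, highest first.
Ratios (sorted): D 16.62, C 15.20, A 3.74, B 0.45
take D (13 @ 216); take C (15 @ 228); take A (19 @ 71); take 12/31 of B → 5.42. Capacity used 59/59.
3 item(s) taken whole; one partial (take 12/31 of B).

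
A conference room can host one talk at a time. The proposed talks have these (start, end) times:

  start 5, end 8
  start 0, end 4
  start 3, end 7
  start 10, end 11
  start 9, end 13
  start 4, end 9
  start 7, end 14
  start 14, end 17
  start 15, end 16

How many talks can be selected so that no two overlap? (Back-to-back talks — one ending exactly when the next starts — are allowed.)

4

Greedy by earliest finish: after sorting by end time, pick each interval compatible with the last pick.
By end time: (0,4), (3,7), (5,8), (4,9), (10,11), (9,13), (7,14), (15,16), (14,17).
Pick (0,4); next start ≥ 4 → (5,8); next start ≥ 8 → (10,11); next start ≥ 11 → (15,16).
Selected 4 talks.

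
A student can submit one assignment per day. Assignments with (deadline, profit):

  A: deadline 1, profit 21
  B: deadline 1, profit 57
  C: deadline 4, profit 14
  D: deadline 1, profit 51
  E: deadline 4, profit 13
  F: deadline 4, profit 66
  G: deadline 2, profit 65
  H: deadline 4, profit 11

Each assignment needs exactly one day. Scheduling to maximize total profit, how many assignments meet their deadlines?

By profit: F(d4,66), G(d2,65), B(d1,57), D(d1,51), A(d1,21), C(d4,14), E(d4,13), H(d4,11)
F→slot 4; G→slot 2; B→slot 1; D skipped; A skipped; C→slot 3; E skipped; H skipped.
4 of 8 scheduled.

4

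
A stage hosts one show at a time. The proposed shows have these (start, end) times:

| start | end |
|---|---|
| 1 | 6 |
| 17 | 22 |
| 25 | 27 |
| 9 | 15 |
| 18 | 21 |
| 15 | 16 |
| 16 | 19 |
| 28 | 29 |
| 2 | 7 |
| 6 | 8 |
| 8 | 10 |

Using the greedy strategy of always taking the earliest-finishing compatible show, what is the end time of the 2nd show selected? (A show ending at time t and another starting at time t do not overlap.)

By end time: (1,6), (2,7), (6,8), (8,10), (9,15), (15,16), (16,19), (18,21), (17,22), (25,27), (28,29).
Pick (1,6); next start ≥ 6 → (6,8); next start ≥ 8 → (8,10); next start ≥ 10 → (15,16); next start ≥ 16 → (16,19); next start ≥ 19 → (25,27); next start ≥ 27 → (28,29).
Selected: (1,6) (6,8) (8,10) (15,16) (16,19) (25,27) (28,29)

8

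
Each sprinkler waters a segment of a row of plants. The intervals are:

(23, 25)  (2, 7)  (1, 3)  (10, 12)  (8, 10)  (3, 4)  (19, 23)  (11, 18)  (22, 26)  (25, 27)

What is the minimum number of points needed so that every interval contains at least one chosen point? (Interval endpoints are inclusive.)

Process intervals by earliest right end; each time one isn't hit yet, stab at its right endpoint.
By right end: [1,3]  [3,4]  [2,7]  [8,10]  [10,12]  [11,18]  [19,23]  [23,25]  [22,26]  [25,27]
[1,3] uncovered → point at 3; [8,10] uncovered → point at 10; [11,18] uncovered → point at 18; [19,23] uncovered → point at 23; [25,27] uncovered → point at 27.
Points: 3, 10, 18, 23, 27 (5 total).

5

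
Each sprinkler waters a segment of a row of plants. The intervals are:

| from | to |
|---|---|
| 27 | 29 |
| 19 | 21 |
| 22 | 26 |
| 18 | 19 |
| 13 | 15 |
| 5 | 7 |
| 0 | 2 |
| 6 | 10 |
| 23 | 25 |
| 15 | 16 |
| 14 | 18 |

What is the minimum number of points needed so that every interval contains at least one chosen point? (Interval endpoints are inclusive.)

By right end: [0,2]  [5,7]  [6,10]  [13,15]  [15,16]  [14,18]  [18,19]  [19,21]  [23,25]  [22,26]  [27,29]
[0,2] uncovered → point at 2; [5,7] uncovered → point at 7; [13,15] uncovered → point at 15; [18,19] uncovered → point at 19; [23,25] uncovered → point at 25; [27,29] uncovered → point at 29.
Points: 2, 7, 15, 19, 25, 29 (6 total).

6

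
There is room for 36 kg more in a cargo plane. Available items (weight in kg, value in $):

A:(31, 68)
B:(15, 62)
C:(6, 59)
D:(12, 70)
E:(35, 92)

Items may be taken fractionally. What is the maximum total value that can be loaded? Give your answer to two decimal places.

198.89

Greedy by value/weight ratio, highest first.
Order: C (59/6=9.83) > D (70/12=5.83) > B (62/15=4.13) > E (92/35=2.63) > A (68/31=2.19)
Fill: take C (6 @ 59) → take D (12 @ 70) → take B (15 @ 62) → take 3/35 of E → 7.89; 36/36 used.
Total value = 198.89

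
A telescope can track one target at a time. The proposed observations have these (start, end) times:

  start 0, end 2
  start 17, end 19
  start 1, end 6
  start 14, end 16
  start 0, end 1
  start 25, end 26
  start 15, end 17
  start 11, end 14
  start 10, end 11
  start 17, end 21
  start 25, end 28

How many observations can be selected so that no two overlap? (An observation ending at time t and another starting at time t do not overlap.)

7

Sort by end time and greedily take each interval whose start is ≥ the last chosen end.
By end time: (0,1), (0,2), (1,6), (10,11), (11,14), (14,16), (15,17), (17,19), (17,21), (25,26), (25,28).
Pick (0,1); next start ≥ 1 → (1,6); next start ≥ 6 → (10,11); next start ≥ 11 → (11,14); next start ≥ 14 → (14,16); next start ≥ 16 → (17,19); next start ≥ 19 → (25,26).
Selected 7 observations.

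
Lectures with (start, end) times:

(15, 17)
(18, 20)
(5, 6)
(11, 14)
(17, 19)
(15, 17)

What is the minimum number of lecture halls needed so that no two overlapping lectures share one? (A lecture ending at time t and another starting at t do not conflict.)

The answer is the maximum number of intervals overlapping at any instant.
Events (time:±→running): 5:+→1 6:-→0 11:+→1 14:-→0 15:+→1 15:+→2 … peak 2.

2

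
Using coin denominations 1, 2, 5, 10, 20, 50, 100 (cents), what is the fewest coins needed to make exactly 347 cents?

347 = 3×100 + 2×20 + 1×5 + 1×2
Total coins = 3 + 2 + 1 + 1 = 7

7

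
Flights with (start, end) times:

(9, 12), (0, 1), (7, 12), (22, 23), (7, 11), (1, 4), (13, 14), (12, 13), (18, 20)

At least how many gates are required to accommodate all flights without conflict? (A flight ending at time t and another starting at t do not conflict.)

Events (time:±→running): 0:+→1 1:-→0 1:+→1 4:-→0 7:+→1 7:+→2 9:+→3 … peak 3.

3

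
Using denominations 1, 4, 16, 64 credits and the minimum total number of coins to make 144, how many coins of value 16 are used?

1

144 − 2×64→16 − 1×16→0
Count of 16: 1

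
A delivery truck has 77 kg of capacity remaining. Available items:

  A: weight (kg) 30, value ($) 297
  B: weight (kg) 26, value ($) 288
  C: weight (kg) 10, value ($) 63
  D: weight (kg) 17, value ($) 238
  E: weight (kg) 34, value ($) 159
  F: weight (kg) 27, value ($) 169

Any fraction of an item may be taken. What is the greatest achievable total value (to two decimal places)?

848.20

Sort by value per unit weight and fill in that order.
Ratios (sorted): D 14.00, B 11.08, A 9.90, C 6.30, F 6.26, E 4.68
take D (17 @ 238); take B (26 @ 288); take A (30 @ 297); take 4/10 of C → 25.20. Capacity used 77/77.
Total value = 848.20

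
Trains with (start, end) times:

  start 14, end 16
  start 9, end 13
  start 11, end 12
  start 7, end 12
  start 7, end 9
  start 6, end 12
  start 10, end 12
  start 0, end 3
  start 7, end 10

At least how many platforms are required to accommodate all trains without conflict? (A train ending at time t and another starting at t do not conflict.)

Count concurrent intervals with a sweep; the peak is the room count.
Events (time:±→running): 0:+→1 3:-→0 6:+→1 7:+→2 7:+→3 7:+→4 9:-→3 9:+→4 10:-→3 10:+→4 11:+→5 … peak 5.

5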